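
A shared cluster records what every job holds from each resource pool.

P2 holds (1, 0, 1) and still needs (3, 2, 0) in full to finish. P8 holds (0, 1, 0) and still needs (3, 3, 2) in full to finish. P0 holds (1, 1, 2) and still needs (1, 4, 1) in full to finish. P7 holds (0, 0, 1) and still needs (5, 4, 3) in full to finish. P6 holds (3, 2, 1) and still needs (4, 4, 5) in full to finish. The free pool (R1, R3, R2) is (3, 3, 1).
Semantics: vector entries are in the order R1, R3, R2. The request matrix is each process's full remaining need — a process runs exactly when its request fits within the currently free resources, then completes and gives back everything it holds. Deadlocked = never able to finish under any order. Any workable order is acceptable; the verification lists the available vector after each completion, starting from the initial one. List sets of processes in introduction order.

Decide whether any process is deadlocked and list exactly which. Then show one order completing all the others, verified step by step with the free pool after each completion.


Nothing here is deadlocked.
Key observation: P2 fits the free pool immediately, and its release cascades until everyone finishes.
The rest can finish in the order P2, P8, P0, P7, P6. Verifying each step:
  pool = (3, 3, 1)
  P2 needs (3, 2, 0) <= (3, 3, 1) -> finishes; pool += (1, 0, 1) = (4, 3, 2)
  P8 needs (3, 3, 2) <= (4, 3, 2) -> finishes; pool += (0, 1, 0) = (4, 4, 2)
  P0 needs (1, 4, 1) <= (4, 4, 2) -> finishes; pool += (1, 1, 2) = (5, 5, 4)
  P7 needs (5, 4, 3) <= (5, 5, 4) -> finishes; pool += (0, 0, 1) = (5, 5, 5)
  P6 needs (4, 4, 5) <= (5, 5, 5) -> finishes; pool += (3, 2, 1) = (8, 7, 6)


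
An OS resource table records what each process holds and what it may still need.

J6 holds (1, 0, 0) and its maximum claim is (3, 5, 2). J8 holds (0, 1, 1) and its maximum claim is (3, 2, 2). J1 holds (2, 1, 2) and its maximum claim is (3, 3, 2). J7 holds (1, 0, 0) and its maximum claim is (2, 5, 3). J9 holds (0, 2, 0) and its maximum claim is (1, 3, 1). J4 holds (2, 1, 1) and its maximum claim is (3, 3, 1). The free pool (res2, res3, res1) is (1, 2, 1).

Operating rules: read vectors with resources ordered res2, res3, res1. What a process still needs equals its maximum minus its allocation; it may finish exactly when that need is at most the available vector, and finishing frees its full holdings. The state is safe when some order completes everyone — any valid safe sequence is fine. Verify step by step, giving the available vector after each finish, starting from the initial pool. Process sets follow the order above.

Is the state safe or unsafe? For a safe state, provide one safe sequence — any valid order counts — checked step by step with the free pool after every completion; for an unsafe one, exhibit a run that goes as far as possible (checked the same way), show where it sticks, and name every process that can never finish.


SAFE, for example via the order J1, J9, J6, J7, J4, J8.
Key observation: J1 is the earliest step where a requested resource binds exactly: need (1, 2, 0), pool (1, 2, 1) at its turn.
Walking it through:
  pool = (1, 2, 1)
  run J1 (needs (1, 2, 0), free (1, 2, 1)); after release of (2, 1, 2) the pool is (3, 3, 3)
  run J9 (needs (1, 1, 1), free (3, 3, 3)); after release of (0, 2, 0) the pool is (3, 5, 3)
  run J6 (needs (2, 5, 2), free (3, 5, 3)); after release of (1, 0, 0) the pool is (4, 5, 3)
  run J7 (needs (1, 5, 3), free (4, 5, 3)); after release of (1, 0, 0) the pool is (5, 5, 3)
  run J4 (needs (1, 2, 0), free (5, 5, 3)); after release of (2, 1, 1) the pool is (7, 6, 4)
  run J8 (needs (3, 1, 1), free (7, 6, 4)); after release of (0, 1, 1) the pool is (7, 7, 5)


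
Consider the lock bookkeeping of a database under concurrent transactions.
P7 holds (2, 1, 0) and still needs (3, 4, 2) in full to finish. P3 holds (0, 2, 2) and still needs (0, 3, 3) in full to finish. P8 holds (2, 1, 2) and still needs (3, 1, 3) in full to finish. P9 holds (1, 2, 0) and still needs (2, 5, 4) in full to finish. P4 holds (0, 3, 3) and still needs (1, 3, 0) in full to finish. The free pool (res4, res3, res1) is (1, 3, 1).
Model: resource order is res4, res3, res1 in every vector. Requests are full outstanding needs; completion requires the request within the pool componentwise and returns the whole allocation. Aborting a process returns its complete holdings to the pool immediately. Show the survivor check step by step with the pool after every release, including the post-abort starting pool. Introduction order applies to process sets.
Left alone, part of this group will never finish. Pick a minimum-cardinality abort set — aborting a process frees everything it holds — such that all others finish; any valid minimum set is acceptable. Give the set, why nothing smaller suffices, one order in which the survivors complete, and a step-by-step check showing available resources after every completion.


Abort P7.
Key observation: aborting P7 returns (2, 1, 0), and P9 — hopeless before — runs at step 3 with the returned capacity in the pool.
Minimality: the empty abort set fails — the state is deadlocked as it stands.
One survivor order: P4, P3, P9, P8. Step-by-step check (post-abort pool first):
  pool = (3, 4, 1)
  P4: need (1, 3, 0) fits (3, 4, 1); releases (0, 3, 3), pool now (3, 7, 4)
  P3: need (0, 3, 3) fits (3, 7, 4); releases (0, 2, 2), pool now (3, 9, 6)
  P9: need (2, 5, 4) fits (3, 9, 6); releases (1, 2, 0), pool now (4, 11, 6)
  P8: need (3, 1, 3) fits (4, 11, 6); releases (2, 1, 2), pool now (6, 12, 8)


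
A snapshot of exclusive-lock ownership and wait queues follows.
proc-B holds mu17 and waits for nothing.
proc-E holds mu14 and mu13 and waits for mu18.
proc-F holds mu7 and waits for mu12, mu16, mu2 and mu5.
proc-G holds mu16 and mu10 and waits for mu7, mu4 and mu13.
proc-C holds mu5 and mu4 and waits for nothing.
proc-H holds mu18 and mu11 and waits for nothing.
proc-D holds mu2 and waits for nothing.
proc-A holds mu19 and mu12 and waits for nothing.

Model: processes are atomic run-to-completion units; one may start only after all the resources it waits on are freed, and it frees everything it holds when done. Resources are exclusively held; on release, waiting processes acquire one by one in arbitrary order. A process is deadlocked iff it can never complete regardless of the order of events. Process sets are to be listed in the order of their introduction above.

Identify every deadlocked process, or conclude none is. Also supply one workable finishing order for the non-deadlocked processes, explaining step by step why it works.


Deadlocked set: proc-F and proc-G.
Key observation: the knot is the closed ring of waits proc-F -> proc-G -> proc-F; no other process is dragged down with it.
One completion order for the rest: proc-H, proc-A, proc-D, proc-C, proc-E, proc-B.
Step-by-step check:
  proc-H waits on nothing -> runs at once and releases mu18 and mu11
  proc-A waits on nothing -> runs at once and releases mu19 and mu12
  proc-D waits on nothing -> runs at once and releases mu2
  proc-C waits on nothing -> runs at once and releases mu5 and mu4
  run proc-E (all its waits — mu18 — are resolved); releases mu14 and mu13
  proc-B waits on nothing -> runs at once and releases mu17


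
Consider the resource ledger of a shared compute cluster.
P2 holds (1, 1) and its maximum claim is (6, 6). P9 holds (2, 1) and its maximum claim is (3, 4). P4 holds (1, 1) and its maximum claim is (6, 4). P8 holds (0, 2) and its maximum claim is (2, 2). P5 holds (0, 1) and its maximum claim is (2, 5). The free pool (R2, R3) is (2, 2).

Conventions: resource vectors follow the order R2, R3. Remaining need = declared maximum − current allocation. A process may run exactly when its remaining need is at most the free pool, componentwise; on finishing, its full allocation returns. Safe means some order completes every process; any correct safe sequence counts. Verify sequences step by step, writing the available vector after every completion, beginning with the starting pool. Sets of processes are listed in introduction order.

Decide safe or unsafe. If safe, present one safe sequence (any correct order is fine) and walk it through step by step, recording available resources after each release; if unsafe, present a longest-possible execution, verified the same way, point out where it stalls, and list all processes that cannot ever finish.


The state is UNSAFE.
Key observation: even finishing P8, P5, P9 leaves just (4, 6) free — too little R2 for any of the remaining processes.
Going as far as possible: P8, P5, P9; after that, nothing fits. Step-by-step check:
  pool = (2, 2)
  P8: need (2, 0) fits (2, 2); releases (0, 2), pool now (2, 4)
  P5: need (2, 4) fits (2, 4); releases (0, 1), pool now (2, 5)
  P9: need (1, 3) fits (2, 5); releases (2, 1), pool now (4, 6)
  blocked: P2 wants (5, 5), pool (4, 6) — not enough R2
  blocked: P4 wants (5, 3), pool (4, 6) — not enough R2
Never able to finish: P2 and P4.


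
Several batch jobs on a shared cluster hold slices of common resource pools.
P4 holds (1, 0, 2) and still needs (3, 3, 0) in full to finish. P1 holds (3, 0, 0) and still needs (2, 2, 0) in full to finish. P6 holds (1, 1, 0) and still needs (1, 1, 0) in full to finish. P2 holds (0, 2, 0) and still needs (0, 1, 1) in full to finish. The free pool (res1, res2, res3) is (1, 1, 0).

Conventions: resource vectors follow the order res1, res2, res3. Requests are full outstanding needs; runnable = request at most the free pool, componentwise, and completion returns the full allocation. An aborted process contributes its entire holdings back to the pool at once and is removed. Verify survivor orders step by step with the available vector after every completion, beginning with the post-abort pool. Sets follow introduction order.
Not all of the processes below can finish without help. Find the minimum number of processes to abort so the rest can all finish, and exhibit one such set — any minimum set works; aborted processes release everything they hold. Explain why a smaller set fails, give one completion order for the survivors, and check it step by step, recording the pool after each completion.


Abort P2.
Key observation: the returned (0, 2, 0) from P2 is what brings P4 — unrunnable before, under any order — into play at step 3.
Minimality: the empty abort set fails — the state is deadlocked as it stands.
The survivors complete as P6, P1, P4. Walking it through (starting from the post-abort pool):
  pool = (1, 3, 0)
  P6: need (1, 1, 0) fits (1, 3, 0); releases (1, 1, 0), pool now (2, 4, 0)
  P1: need (2, 2, 0) fits (2, 4, 0); releases (3, 0, 0), pool now (5, 4, 0)
  P4: need (3, 3, 0) fits (5, 4, 0); releases (1, 0, 2), pool now (6, 4, 2)


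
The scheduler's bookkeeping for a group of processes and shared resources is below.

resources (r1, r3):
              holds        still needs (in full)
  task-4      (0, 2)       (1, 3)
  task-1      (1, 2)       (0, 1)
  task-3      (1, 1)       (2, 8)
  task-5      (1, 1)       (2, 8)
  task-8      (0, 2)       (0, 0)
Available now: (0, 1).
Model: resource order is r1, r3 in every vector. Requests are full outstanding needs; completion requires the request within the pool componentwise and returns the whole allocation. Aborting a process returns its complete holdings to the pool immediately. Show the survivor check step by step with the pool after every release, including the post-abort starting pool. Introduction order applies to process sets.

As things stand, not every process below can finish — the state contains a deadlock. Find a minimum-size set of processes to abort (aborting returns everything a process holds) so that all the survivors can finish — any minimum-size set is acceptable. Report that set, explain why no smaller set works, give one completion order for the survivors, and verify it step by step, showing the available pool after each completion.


Minimum abort set: task-5.
Key observation: the deadlocked task-3 becomes finishable only because task-5 released (1, 1); it completes at step 4 below.
Why nothing smaller works: aborting no one leaves the state deadlocked as given.
The survivors complete as task-1, task-8, task-4, task-3. Step-by-step check (starting from the post-abort pool):
  pool = (1, 2)
  run task-1 (needs (0, 1), free (1, 2)); after release of (1, 2) the pool is (2, 4)
  run task-8 (needs (0, 0), free (2, 4)); after release of (0, 2) the pool is (2, 6)
  run task-4 (needs (1, 3), free (2, 6)); after release of (0, 2) the pool is (2, 8)
  run task-3 (needs (2, 8), free (2, 8)); after release of (1, 1) the pool is (3, 9)


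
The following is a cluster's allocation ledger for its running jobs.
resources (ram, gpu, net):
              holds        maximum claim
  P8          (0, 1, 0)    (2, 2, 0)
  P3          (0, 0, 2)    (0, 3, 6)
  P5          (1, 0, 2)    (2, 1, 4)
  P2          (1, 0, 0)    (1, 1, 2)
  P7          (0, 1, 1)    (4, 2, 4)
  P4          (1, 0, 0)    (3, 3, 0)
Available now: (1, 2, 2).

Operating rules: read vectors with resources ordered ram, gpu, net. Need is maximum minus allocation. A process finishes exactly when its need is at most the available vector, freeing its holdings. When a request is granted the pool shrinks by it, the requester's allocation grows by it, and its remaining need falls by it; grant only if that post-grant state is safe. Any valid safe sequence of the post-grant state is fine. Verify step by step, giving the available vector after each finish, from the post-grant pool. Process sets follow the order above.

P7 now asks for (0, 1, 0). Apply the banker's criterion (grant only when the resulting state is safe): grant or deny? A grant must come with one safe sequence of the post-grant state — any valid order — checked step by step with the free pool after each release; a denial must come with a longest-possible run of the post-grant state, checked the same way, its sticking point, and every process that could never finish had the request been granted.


DENY: after the grant no complete ordering would exist.
Key observation: after P2, P5, P8 the pool peaks at (3, 2, 4), and each blocked process is short somewhere: P3 on gpu; P7 on ram; P4 on gpu.
Pretend the grant happened; the run P2, P5, P8 goes as far as possible. Verifying each step:
  pool = (1, 1, 2)
  run P2 (needs (0, 1, 2), free (1, 1, 2)); after release of (1, 0, 0) the pool is (2, 1, 2)
  run P5 (needs (1, 1, 2), free (2, 1, 2)); after release of (1, 0, 2) the pool is (3, 1, 4)
  run P8 (needs (2, 1, 0), free (3, 1, 4)); after release of (0, 1, 0) the pool is (3, 2, 4)
  P3 cannot run: need (0, 3, 4) vs free (3, 2, 4) (insufficient gpu)
  P7 cannot run: need (4, 0, 3) vs free (3, 2, 4) (insufficient ram)
  P4 cannot run: need (2, 3, 0) vs free (3, 2, 4) (insufficient gpu)
Processes that could never finish after the grant: P3, P7 and P4.


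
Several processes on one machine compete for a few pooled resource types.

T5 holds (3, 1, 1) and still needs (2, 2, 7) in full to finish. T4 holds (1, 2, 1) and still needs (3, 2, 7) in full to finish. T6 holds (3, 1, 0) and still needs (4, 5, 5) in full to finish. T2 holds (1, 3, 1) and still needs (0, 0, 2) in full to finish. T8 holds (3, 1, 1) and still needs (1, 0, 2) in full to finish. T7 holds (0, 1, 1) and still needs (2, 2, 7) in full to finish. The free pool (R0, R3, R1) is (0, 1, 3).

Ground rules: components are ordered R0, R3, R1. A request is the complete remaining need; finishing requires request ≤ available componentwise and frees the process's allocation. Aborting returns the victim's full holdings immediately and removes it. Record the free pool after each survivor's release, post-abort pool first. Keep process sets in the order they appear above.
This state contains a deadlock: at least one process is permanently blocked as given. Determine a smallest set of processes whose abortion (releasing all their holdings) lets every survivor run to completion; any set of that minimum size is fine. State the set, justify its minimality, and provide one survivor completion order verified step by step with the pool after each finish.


Abort T5 and T7.
Key observation: before aborting T5 and T7, T4 was permanently blocked — no order could ever run it; afterwards it completes at step 3.
Minimality, checking each single-abort alternative: T5 alone leaves T4 blocked (short on R1); T4 alone leaves T5 blocked (short on R1); T6 alone leaves T5 blocked (short on R1); T2 alone leaves T5 blocked (short on R1); T8 alone leaves T5 blocked (short on R1); T7 alone leaves T5 blocked (short on R1).
The survivors complete as T2, T8, T4, T6. Step-by-step check (starting from the post-abort pool):
  pool = (3, 3, 5)
  run T2 (needs (0, 0, 2), free (3, 3, 5)); after release of (1, 3, 1) the pool is (4, 6, 6)
  run T8 (needs (1, 0, 2), free (4, 6, 6)); after release of (3, 1, 1) the pool is (7, 7, 7)
  run T4 (needs (3, 2, 7), free (7, 7, 7)); after release of (1, 2, 1) the pool is (8, 9, 8)
  run T6 (needs (4, 5, 5), free (8, 9, 8)); after release of (3, 1, 0) the pool is (11, 10, 8)


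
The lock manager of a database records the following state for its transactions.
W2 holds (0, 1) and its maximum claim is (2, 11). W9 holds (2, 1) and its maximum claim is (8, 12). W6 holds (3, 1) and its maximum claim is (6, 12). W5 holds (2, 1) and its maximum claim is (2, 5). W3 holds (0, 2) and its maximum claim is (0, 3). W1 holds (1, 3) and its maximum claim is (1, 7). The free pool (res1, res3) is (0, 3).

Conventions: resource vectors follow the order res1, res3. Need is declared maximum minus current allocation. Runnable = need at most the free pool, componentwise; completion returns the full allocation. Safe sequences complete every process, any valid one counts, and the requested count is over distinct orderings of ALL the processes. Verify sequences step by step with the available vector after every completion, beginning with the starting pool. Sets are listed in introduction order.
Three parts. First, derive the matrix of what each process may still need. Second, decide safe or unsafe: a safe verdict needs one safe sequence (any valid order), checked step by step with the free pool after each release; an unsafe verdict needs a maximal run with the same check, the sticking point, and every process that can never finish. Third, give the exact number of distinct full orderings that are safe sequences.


(1) Need matrix, components ordered res1, res3:
  W2: (2, 10)
  W9: (6, 11)
  W6: (3, 11)
  W5: (0, 4)
  W3: (0, 1)
  W1: (0, 4)
(2) The state is UNSAFE.
Key observation: no order helps: past W3, W5, W1, the free pool tops out at (3, 9), below what each blocked process needs in res3.
Going as far as possible: W3, W5, W1; after that, nothing fits. Verifying each step:
  pool = (0, 3)
  W3 needs (0, 1) <= (0, 3) -> finishes; pool += (0, 2) = (0, 5)
  W5 needs (0, 4) <= (0, 5) -> finishes; pool += (2, 1) = (2, 6)
  W1 needs (0, 4) <= (2, 6) -> finishes; pool += (1, 3) = (3, 9)
  blocked: W2 wants (2, 10), pool (3, 9) — not enough res3
  blocked: W9 wants (6, 11), pool (3, 9) — not enough res1 and res3
  blocked: W6 wants (3, 11), pool (3, 9) — not enough res3
Permanently blocked: W2, W9 and W6.
(3) Exactly 0 of the possible complete orderings are safe sequences.


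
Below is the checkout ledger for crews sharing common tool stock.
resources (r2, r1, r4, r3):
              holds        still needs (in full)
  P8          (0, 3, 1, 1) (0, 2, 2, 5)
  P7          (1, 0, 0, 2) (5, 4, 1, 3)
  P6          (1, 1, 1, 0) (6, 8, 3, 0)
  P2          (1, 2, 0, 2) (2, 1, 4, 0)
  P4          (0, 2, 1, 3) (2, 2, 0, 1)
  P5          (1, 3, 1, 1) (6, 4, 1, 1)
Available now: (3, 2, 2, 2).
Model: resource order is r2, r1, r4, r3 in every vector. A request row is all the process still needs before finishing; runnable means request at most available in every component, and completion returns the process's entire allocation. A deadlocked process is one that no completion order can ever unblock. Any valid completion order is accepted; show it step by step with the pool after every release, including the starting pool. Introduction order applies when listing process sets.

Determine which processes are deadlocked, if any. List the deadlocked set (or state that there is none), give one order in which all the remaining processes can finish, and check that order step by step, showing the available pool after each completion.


Deadlocked set: P7, P6 and P5.
Key observation: P4, P8, P2 can finish, but then (4, 9, 4, 8) is all there is, and the blocked group's r2 demands exceed it.
One completion order for the rest: P4, P8, P2. Walking it through:
  pool = (3, 2, 2, 2)
  P4: need (2, 2, 0, 1) fits (3, 2, 2, 2); releases (0, 2, 1, 3), pool now (3, 4, 3, 5)
  P8: need (0, 2, 2, 5) fits (3, 4, 3, 5); releases (0, 3, 1, 1), pool now (3, 7, 4, 6)
  P2: need (2, 1, 4, 0) fits (3, 7, 4, 6); releases (1, 2, 0, 2), pool now (4, 9, 4, 8)
The blocked processes can never fit:
  P7 cannot run: need (5, 4, 1, 3) vs free (4, 9, 4, 8) (insufficient r2)
  P6 cannot run: need (6, 8, 3, 0) vs free (4, 9, 4, 8) (insufficient r2)
  P5 cannot run: need (6, 4, 1, 1) vs free (4, 9, 4, 8) (insufficient r2)


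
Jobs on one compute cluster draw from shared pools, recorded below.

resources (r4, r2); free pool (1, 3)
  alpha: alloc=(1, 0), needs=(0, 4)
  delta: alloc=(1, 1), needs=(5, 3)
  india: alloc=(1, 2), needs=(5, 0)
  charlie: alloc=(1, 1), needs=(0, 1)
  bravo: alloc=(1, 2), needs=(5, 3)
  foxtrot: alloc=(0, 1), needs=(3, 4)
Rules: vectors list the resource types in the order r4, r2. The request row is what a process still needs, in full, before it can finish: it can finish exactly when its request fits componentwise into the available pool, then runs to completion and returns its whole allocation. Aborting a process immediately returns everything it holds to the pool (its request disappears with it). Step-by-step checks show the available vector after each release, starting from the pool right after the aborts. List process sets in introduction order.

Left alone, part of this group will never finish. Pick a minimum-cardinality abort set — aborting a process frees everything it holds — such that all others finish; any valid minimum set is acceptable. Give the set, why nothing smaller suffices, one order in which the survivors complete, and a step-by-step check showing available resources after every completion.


Minimum abort set: delta and bravo.
Key observation: the returned (2, 3) from delta and bravo is what brings india — unrunnable before, under any order — into play at step 3.
Minimality, checking each single-abort alternative: alpha alone leaves delta blocked (short on r4); delta alone leaves india blocked (short on r4); india alone leaves delta blocked (short on r4); charlie alone leaves delta blocked (short on r4); bravo alone leaves delta blocked (short on r4); foxtrot alone leaves delta blocked (short on r4).
One survivor order: alpha, charlie, india, foxtrot. Step-by-step check (post-abort pool first):
  pool = (3, 6)
  alpha needs (0, 4) <= (3, 6) -> finishes; pool += (1, 0) = (4, 6)
  charlie needs (0, 1) <= (4, 6) -> finishes; pool += (1, 1) = (5, 7)
  india needs (5, 0) <= (5, 7) -> finishes; pool += (1, 2) = (6, 9)
  foxtrot needs (3, 4) <= (6, 9) -> finishes; pool += (0, 1) = (6, 10)


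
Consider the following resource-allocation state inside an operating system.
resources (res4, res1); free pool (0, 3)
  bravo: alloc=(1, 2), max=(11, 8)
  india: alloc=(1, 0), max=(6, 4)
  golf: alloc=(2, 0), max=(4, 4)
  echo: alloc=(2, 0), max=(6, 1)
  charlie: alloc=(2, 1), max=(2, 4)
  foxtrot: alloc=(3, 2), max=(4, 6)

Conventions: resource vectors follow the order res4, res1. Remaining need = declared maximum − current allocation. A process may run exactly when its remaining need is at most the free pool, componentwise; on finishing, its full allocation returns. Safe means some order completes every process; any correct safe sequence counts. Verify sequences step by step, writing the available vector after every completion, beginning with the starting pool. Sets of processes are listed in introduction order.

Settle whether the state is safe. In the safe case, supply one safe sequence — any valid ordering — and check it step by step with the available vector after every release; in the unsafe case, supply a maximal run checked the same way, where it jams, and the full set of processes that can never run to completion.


SAFE, for example via the order charlie, golf, foxtrot, echo, india, bravo.
Key observation: at charlie the run first touches a limit — (0, 3) against (0, 3), exact on a resource it actually requests.
Step-by-step check:
  pool = (0, 3)
  charlie needs (0, 3) <= (0, 3) -> finishes; pool += (2, 1) = (2, 4)
  golf needs (2, 4) <= (2, 4) -> finishes; pool += (2, 0) = (4, 4)
  foxtrot needs (1, 4) <= (4, 4) -> finishes; pool += (3, 2) = (7, 6)
  echo needs (4, 1) <= (7, 6) -> finishes; pool += (2, 0) = (9, 6)
  india needs (5, 4) <= (9, 6) -> finishes; pool += (1, 0) = (10, 6)
  bravo needs (10, 6) <= (10, 6) -> finishes; pool += (1, 2) = (11, 8)


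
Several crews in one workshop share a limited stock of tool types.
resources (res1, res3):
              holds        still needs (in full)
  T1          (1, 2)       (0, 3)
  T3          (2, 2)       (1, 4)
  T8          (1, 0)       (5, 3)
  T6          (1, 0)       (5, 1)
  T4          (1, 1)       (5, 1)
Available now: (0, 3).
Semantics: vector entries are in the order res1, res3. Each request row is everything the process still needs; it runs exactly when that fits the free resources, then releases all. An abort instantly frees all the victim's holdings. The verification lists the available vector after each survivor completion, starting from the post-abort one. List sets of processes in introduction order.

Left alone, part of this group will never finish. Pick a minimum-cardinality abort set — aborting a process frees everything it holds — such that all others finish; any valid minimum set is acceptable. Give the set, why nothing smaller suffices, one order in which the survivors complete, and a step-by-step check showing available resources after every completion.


The answer: abort T6 and T4.
Key observation: the returned (2, 1) from T6 and T4 is what brings T8 — unrunnable before, under any order — into play at step 3.
Minimality, checking each single-abort alternative: T1 alone leaves T8 blocked (short on res1); T3 alone leaves T8 blocked (short on res1); T8 alone leaves T6 blocked (short on res1); T6 alone leaves T8 blocked (short on res1); T4 alone leaves T8 blocked (short on res1).
The survivors complete as T3, T1, T8. Check, step by step (starting from the post-abort pool):
  pool = (2, 4)
  T3 needs (1, 4) <= (2, 4) -> finishes; pool += (2, 2) = (4, 6)
  T1 needs (0, 3) <= (4, 6) -> finishes; pool += (1, 2) = (5, 8)
  T8 needs (5, 3) <= (5, 8) -> finishes; pool += (1, 0) = (6, 8)


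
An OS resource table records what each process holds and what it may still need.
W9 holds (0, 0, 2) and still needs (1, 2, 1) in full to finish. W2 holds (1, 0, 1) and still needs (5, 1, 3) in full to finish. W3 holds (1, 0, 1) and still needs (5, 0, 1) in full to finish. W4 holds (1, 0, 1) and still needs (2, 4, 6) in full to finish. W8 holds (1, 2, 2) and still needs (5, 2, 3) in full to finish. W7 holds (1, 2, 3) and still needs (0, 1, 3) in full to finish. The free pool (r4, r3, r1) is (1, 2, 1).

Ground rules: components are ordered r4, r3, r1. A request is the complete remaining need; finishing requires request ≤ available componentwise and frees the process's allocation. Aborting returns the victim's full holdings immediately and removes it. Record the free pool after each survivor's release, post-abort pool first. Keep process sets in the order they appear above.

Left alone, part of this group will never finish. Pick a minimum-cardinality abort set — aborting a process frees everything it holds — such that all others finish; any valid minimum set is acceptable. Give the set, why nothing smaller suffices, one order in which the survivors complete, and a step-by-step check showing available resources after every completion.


Abort W2 and W3.
Key observation: the deadlocked W8 becomes finishable only because W2 and W3 released (2, 0, 2); it completes at step 3 below.
No one abort is enough; case by case: W9 alone leaves W2 blocked (short on r4); W2 alone leaves W3 blocked (short on r4); W3 alone leaves W2 blocked (short on r4); W4 alone leaves W2 blocked (short on r4); W8 alone leaves W2 blocked (short on r4); W7 alone leaves W2 blocked (short on r4).
One survivor order: W7, W4, W8, W9. Check, step by step (post-abort pool first):
  pool = (3, 2, 3)
  W7: need (0, 1, 3) fits (3, 2, 3); releases (1, 2, 3), pool now (4, 4, 6)
  W4: need (2, 4, 6) fits (4, 4, 6); releases (1, 0, 1), pool now (5, 4, 7)
  W8: need (5, 2, 3) fits (5, 4, 7); releases (1, 2, 2), pool now (6, 6, 9)
  W9: need (1, 2, 1) fits (6, 6, 9); releases (0, 0, 2), pool now (6, 6, 11)


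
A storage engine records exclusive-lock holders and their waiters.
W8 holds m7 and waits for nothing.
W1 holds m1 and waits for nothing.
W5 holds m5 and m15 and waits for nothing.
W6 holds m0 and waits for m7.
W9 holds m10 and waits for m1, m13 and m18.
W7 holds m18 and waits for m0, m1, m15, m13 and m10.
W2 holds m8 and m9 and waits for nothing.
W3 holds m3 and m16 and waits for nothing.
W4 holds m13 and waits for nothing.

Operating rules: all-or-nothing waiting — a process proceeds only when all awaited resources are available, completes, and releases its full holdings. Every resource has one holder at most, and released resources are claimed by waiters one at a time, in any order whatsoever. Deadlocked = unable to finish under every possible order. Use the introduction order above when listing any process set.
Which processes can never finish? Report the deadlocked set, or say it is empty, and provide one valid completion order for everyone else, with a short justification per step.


The deadlocked set is W9 and W7.
Key observation: the knot is the closed ring of waits W9 -> W7 -> W9; no other process is dragged down with it.
The rest can finish in the order W3, W1, W8, W5, W4, W2, W6.
Walking it through:
  W3 waits on nothing -> runs at once and releases m3 and m16
  W1 waits on nothing -> runs at once and releases m1
  W8 waits on nothing -> runs at once and releases m7
  W5 waits on nothing -> runs at once and releases m5 and m15
  W4 waits on nothing -> runs at once and releases m13
  W2 waits on nothing -> runs at once and releases m8 and m9
  run W6 (all its waits — m7 — are resolved); releases m0


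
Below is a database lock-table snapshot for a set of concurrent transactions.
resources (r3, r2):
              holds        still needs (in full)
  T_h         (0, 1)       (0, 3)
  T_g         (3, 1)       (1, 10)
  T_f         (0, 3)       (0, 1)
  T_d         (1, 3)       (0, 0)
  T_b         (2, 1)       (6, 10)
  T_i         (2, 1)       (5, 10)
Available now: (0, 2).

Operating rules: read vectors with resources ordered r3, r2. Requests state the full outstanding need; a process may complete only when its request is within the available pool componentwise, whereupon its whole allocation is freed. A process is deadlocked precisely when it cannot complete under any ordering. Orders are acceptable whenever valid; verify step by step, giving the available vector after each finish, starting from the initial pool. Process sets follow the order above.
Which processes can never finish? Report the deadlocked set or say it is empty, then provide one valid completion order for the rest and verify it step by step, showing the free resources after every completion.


Deadlocked: T_g, T_b and T_i.
Key observation: the wall is r2: completing T_d, T_h, T_f brings the pool only to (1, 9), and all the rest need more.
The rest can finish in the order T_d, T_h, T_f. Step-by-step check:
  pool = (0, 2)
  T_d: need (0, 0) fits (0, 2); releases (1, 3), pool now (1, 5)
  T_h: need (0, 3) fits (1, 5); releases (0, 1), pool now (1, 6)
  T_f: need (0, 1) fits (1, 6); releases (0, 3), pool now (1, 9)
None of the blocked processes ever fits:
  blocked: T_g wants (1, 10), pool (1, 9) — not enough r2
  blocked: T_b wants (6, 10), pool (1, 9) — not enough r3 and r2
  blocked: T_i wants (5, 10), pool (1, 9) — not enough r3 and r2


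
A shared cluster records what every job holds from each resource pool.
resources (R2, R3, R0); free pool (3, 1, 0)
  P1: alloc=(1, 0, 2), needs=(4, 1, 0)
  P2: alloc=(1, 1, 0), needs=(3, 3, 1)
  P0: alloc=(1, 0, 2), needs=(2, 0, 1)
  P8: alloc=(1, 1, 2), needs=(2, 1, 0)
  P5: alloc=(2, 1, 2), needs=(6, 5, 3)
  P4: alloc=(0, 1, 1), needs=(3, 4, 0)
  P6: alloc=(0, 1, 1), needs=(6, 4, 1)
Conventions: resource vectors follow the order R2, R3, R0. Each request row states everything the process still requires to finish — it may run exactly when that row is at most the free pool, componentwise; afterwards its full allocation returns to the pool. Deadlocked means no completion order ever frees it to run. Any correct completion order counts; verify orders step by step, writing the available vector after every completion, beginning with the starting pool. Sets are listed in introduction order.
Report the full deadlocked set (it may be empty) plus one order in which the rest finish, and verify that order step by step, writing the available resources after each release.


The deadlocked set is P2, P5, P4 and P6.
Key observation: no order helps: past P8, P0, P1, the free pool tops out at (6, 2, 6), below what each blocked process needs in R3.
The rest can finish in the order P8, P0, P1. Walking it through:
  pool = (3, 1, 0)
  P8: need (2, 1, 0) fits (3, 1, 0); releases (1, 1, 2), pool now (4, 2, 2)
  P0: need (2, 0, 1) fits (4, 2, 2); releases (1, 0, 2), pool now (5, 2, 4)
  P1: need (4, 1, 0) fits (5, 2, 4); releases (1, 0, 2), pool now (6, 2, 6)
None of the blocked processes ever fits:
  P2 cannot run: need (3, 3, 1) vs free (6, 2, 6) (insufficient R3)
  P5 cannot run: need (6, 5, 3) vs free (6, 2, 6) (insufficient R3)
  P4 cannot run: need (3, 4, 0) vs free (6, 2, 6) (insufficient R3)
  P6 cannot run: need (6, 4, 1) vs free (6, 2, 6) (insufficient R3)


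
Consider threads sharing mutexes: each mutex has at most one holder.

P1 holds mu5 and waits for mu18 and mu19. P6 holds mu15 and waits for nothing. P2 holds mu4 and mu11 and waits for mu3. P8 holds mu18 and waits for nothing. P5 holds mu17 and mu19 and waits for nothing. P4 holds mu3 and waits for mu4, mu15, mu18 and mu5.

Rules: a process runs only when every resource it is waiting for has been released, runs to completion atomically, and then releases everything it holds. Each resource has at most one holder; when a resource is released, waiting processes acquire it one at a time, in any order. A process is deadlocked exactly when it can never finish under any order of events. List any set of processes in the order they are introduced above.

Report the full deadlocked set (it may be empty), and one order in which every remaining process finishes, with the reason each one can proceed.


Deadlocked set: P2 and P4.
Key observation: along P2 -> P4 -> P2, each member waits on what the next one holds — a deadlock; no other process is dragged down with it.
The rest can finish in the order P8, P5, P6, P1.
Step-by-step check:
  run P8 (it waits on nothing); releases mu18
  run P5 (it waits on nothing); releases mu17 and mu19
  run P6 (it waits on nothing); releases mu15
  run P1 (all its waits — mu18 and mu19 — are resolved); releases mu5


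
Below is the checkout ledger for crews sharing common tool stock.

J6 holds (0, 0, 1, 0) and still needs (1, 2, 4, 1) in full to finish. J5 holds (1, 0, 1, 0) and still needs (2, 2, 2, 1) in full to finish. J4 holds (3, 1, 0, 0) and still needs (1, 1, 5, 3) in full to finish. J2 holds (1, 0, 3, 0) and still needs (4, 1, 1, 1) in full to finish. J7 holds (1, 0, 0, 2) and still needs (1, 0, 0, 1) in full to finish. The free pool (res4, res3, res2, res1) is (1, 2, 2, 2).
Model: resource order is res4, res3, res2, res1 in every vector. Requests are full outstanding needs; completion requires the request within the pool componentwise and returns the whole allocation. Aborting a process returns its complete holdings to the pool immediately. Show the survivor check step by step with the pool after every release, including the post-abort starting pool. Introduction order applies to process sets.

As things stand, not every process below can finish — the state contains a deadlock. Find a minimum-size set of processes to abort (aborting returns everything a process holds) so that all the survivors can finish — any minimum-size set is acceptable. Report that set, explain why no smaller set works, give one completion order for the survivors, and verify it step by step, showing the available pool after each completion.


The answer: abort J4.
Key observation: before aborting J4, J2 was permanently blocked — no order could ever run it; afterwards it completes at step 3.
No smaller set exists: with zero aborts the deadlock remains.
Survivors finish in the order: J5, J7, J2, J6. Step-by-step check (pool after the aborts first):
  pool = (4, 3, 2, 2)
  run J5 (needs (2, 2, 2, 1), free (4, 3, 2, 2)); after release of (1, 0, 1, 0) the pool is (5, 3, 3, 2)
  run J7 (needs (1, 0, 0, 1), free (5, 3, 3, 2)); after release of (1, 0, 0, 2) the pool is (6, 3, 3, 4)
  run J2 (needs (4, 1, 1, 1), free (6, 3, 3, 4)); after release of (1, 0, 3, 0) the pool is (7, 3, 6, 4)
  run J6 (needs (1, 2, 4, 1), free (7, 3, 6, 4)); after release of (0, 0, 1, 0) the pool is (7, 3, 7, 4)


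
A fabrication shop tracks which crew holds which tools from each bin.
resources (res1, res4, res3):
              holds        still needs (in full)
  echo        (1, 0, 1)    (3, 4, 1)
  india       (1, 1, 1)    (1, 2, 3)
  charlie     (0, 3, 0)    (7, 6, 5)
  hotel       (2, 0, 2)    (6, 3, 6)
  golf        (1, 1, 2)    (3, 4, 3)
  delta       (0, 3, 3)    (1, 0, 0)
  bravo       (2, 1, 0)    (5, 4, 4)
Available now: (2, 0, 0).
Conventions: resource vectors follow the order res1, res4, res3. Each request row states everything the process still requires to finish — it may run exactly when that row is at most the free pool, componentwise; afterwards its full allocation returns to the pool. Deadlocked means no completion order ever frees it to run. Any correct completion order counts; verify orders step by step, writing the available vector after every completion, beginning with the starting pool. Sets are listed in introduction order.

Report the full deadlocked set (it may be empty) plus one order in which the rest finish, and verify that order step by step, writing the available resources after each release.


The deadlocked set is empty.
Key observation: delta leads a chain of completions in which each release enables another process.
The rest can finish in the order delta, india, echo, golf, bravo, charlie, hotel. Walking it through:
  pool = (2, 0, 0)
  delta: need (1, 0, 0) fits (2, 0, 0); releases (0, 3, 3), pool now (2, 3, 3)
  india: need (1, 2, 3) fits (2, 3, 3); releases (1, 1, 1), pool now (3, 4, 4)
  echo: need (3, 4, 1) fits (3, 4, 4); releases (1, 0, 1), pool now (4, 4, 5)
  golf: need (3, 4, 3) fits (4, 4, 5); releases (1, 1, 2), pool now (5, 5, 7)
  bravo: need (5, 4, 4) fits (5, 5, 7); releases (2, 1, 0), pool now (7, 6, 7)
  charlie: need (7, 6, 5) fits (7, 6, 7); releases (0, 3, 0), pool now (7, 9, 7)
  hotel: need (6, 3, 6) fits (7, 9, 7); releases (2, 0, 2), pool now (9, 9, 9)


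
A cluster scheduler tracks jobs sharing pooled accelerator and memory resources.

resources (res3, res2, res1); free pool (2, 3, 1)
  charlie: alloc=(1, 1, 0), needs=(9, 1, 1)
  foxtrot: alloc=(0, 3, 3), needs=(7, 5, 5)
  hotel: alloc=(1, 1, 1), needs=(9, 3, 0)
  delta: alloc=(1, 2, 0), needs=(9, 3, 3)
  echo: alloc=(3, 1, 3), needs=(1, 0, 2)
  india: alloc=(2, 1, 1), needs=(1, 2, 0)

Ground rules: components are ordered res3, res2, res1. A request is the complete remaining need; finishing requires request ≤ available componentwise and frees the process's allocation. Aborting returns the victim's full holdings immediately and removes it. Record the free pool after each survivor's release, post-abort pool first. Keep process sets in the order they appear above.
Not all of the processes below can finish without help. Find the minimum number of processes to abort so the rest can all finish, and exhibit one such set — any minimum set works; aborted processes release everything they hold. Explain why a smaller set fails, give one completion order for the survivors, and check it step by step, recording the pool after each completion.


The answer: abort charlie and hotel.
Key observation: no ordering could ever have run delta before the abort of charlie and hotel; with (2, 2, 1) back in the pool it fits at step 4.
Why nothing smaller works — every single abort fails: charlie alone leaves hotel blocked (short on res3); foxtrot alone leaves charlie blocked (short on res3); hotel alone leaves charlie blocked (short on res3); delta alone leaves charlie blocked (short on res3); echo alone leaves charlie blocked (short on res3); india alone leaves charlie blocked (short on res3).
Survivors finish in the order: india, echo, foxtrot, delta. Walking it through (pool after the aborts first):
  pool = (4, 5, 2)
  india: need (1, 2, 0) fits (4, 5, 2); releases (2, 1, 1), pool now (6, 6, 3)
  echo: need (1, 0, 2) fits (6, 6, 3); releases (3, 1, 3), pool now (9, 7, 6)
  foxtrot: need (7, 5, 5) fits (9, 7, 6); releases (0, 3, 3), pool now (9, 10, 9)
  delta: need (9, 3, 3) fits (9, 10, 9); releases (1, 2, 0), pool now (10, 12, 9)
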